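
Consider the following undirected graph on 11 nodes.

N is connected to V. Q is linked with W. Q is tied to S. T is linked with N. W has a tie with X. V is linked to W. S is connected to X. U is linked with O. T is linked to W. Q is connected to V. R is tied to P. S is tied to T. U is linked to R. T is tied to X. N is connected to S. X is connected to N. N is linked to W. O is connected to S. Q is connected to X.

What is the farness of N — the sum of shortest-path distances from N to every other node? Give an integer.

Distances from N: O:2, P:5, Q:2, R:4, S:1, T:1, U:3, V:1, W:1, X:1.
Sum = 2 + 5 + 2 + 4 + 1 + 1 + 3 + 1 + 1 + 1 = 21.

21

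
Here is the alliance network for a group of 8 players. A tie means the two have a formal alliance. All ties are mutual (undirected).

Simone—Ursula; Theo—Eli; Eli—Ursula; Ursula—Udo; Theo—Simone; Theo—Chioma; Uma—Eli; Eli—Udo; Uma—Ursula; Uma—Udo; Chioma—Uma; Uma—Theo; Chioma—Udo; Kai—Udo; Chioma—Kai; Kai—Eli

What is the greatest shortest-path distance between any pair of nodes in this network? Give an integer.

3

Eccentricity of each node (its greatest distance to any other): Chioma:2, Eli:2, Kai:3, Simone:3, Theo:2, Udo:2, Uma:2, Ursula:2.
The maximum eccentricity is 3, realized for instance by the pair Simone–Kai via Simone – Theo – Chioma – Kai. So the diameter is 3.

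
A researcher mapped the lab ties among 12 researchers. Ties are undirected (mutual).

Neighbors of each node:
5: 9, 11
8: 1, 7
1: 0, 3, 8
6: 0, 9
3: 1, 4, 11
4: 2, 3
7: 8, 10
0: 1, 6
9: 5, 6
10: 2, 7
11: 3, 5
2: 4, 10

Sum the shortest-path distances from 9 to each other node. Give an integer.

36

Distances from 9: 0:2, 1:3, 2:5, 3:3, 4:4, 5:1, 6:1, 7:5, 8:4, 10:6, 11:2.
Sum = 2 + 3 + 5 + 3 + 4 + 1 + 1 + 5 + 4 + 6 + 2 = 36.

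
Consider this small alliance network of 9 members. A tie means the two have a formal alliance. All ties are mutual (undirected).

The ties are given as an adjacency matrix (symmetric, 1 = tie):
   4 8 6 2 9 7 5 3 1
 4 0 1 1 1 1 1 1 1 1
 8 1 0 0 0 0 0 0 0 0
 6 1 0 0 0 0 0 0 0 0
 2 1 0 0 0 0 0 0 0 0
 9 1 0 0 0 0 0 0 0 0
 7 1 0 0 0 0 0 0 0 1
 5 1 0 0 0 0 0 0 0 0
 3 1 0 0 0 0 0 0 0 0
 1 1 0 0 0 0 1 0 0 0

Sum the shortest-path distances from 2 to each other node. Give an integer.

Distances from 2: 1:2, 3:2, 4:1, 5:2, 6:2, 7:2, 8:2, 9:2.
Sum = 2 + 2 + 1 + 2 + 2 + 2 + 2 + 2 = 15.

15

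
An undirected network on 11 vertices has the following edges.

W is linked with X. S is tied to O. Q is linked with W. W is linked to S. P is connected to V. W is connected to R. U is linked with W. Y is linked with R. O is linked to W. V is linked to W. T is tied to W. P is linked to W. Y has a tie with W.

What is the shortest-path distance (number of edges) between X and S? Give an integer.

One shortest route is X – W – S, which uses 2 edges, and X and S are not directly tied, so nothing shorter exists. So d(X,S) = 2.

2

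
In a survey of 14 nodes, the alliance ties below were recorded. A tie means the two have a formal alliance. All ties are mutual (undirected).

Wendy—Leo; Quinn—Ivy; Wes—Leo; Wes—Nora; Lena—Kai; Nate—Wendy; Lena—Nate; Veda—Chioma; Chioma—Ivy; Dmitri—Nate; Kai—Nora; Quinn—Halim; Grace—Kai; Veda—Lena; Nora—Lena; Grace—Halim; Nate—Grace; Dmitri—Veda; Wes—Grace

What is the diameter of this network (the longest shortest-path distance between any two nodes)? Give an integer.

5

Eccentricity of each node (its greatest distance to any other): Chioma:5, Dmitri:4, Grace:4, Halim:4, Ivy:5, Kai:4, Lena:4, Leo:5, Nate:4, Nora:4, Quinn:4, Veda:4, Wendy:5, Wes:4.
The maximum eccentricity is 5, realized for instance by the pair Wendy–Ivy via Wendy – Nate – Grace – Halim – Quinn – Ivy. So the diameter is 5.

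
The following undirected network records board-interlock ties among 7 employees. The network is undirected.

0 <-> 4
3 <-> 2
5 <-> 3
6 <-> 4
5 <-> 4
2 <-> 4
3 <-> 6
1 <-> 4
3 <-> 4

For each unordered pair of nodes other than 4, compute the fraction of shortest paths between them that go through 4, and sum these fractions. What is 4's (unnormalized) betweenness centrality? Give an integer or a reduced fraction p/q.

21/2

Pairs whose geodesics pass through 4 — 1–5: 1; 1–2: 1; 1–0: 1; 1–6: 1; 1–3: 1; 5–2: 1/2; 5–0: 1; 5–6: 1/2; 2–0: 1; 2–6: 1/2; 0–6: 1; 0–3: 1.
All other pairs contribute 0.
Summing the contributions gives betweenness(4) = 21/2.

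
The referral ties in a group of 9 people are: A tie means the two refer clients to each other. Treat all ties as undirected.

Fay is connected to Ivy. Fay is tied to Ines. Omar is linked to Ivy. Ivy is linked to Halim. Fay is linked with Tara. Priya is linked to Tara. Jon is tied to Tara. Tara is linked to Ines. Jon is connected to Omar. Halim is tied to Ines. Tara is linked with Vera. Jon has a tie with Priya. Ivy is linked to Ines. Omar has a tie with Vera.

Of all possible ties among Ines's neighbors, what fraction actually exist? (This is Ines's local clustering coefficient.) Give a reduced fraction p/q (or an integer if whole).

Ines's neighbors: Fay, Halim, Ivy, and Tara (k = 4).
Possible neighbor pairs: C(4,2) = 6. Edges among them: Fay–Ivy, Fay–Tara, Halim–Ivy → e = 3.
Clustering(Ines) = 3/6 = 1/2.

1/2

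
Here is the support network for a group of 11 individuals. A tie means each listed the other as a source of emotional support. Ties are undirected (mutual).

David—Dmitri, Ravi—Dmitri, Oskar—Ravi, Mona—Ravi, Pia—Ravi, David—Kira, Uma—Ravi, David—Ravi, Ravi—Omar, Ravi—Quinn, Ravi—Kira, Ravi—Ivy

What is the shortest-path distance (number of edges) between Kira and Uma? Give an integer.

2

One shortest route is Kira – Ravi – Uma, which uses 2 edges, and Kira and Uma are not directly tied, so nothing shorter exists. So d(Kira,Uma) = 2.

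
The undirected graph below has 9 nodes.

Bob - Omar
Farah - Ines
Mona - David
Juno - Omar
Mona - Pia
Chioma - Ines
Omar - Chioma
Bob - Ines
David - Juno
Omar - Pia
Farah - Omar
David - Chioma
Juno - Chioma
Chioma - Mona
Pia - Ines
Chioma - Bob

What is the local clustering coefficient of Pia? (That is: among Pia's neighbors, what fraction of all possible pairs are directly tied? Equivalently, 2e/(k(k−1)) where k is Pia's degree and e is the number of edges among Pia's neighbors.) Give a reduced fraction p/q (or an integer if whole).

Pia's neighbors: Ines, Mona, and Omar (k = 3).
Possible neighbor pairs: C(3,2) = 3. Edges among them: none → e = 0.
Clustering(Pia) = 0/3 = 0.

0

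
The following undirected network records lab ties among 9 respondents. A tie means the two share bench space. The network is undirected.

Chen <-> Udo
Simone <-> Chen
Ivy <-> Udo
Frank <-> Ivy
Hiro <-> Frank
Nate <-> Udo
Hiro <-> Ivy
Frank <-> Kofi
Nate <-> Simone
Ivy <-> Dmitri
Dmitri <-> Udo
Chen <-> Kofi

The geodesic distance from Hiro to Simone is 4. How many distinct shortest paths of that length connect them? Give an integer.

The shortest distance is 4. The length-4 paths are: Hiro–Ivy–Udo–Nate–Simone; Hiro–Frank–Kofi–Chen–Simone; Hiro–Ivy–Udo–Chen–Simone.
That gives 3 distinct shortest paths.

3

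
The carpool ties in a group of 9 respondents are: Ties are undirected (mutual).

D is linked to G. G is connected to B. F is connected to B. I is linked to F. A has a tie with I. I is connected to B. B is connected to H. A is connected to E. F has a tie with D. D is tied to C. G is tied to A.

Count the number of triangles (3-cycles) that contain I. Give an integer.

I's neighbors: A, B, and F.
Neighbor pairs that are themselves tied: I–B–F. Each forms one triangle with I, for 1 in total.

1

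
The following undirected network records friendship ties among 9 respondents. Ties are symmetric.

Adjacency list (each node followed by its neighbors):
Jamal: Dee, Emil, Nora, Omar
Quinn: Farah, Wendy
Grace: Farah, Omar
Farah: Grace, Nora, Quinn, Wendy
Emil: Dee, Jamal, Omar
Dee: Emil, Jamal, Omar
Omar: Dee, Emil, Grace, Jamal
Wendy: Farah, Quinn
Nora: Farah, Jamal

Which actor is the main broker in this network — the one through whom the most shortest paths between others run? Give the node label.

Farah

Unnormalized betweenness of each node: Dee:0, Emil:0, Farah:13, Grace:6, Jamal:6, Nora:6, Omar:6, Quinn:0, Wendy:0.
Farah has the largest value, 13, making it the main broker — the node through which the most shortest paths run.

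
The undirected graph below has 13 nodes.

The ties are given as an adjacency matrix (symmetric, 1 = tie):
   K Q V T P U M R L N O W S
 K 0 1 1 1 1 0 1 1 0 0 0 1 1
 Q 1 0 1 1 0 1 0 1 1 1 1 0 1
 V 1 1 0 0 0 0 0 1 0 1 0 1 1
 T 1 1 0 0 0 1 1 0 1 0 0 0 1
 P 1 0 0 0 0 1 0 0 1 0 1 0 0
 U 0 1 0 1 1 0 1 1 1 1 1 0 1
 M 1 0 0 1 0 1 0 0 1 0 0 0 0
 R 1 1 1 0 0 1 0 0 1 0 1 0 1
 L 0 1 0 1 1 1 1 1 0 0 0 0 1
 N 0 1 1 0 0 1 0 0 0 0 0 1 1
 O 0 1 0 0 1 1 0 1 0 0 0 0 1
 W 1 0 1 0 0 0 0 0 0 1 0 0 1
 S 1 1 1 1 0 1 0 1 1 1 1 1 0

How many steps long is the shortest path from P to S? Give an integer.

One shortest route is P – K – S, which uses 2 edges, and P and S are not directly tied, so nothing shorter exists. So d(P,S) = 2.

2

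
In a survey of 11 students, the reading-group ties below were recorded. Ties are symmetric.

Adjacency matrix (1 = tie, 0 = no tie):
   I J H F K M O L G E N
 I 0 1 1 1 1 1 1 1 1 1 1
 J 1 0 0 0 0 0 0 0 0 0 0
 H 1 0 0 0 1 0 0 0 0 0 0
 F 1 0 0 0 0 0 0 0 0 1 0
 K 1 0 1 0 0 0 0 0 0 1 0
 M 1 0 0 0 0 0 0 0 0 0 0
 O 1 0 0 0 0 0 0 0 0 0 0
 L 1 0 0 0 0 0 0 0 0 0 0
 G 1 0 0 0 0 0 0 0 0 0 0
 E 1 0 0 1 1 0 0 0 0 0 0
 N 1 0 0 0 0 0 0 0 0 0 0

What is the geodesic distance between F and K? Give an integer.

2

One shortest route is F – I – K, which uses 2 edges, and F and K are not directly tied, so nothing shorter exists. So d(F,K) = 2.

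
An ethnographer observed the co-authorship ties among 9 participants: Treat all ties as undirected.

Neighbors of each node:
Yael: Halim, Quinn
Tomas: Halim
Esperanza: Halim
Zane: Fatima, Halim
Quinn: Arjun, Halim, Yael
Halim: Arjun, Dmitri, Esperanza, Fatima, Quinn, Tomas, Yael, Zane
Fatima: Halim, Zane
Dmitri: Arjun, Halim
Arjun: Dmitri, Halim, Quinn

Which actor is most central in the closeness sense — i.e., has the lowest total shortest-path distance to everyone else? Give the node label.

Farness (sum of distances to all others) for each node — Arjun:13, Dmitri:14, Esperanza:15, Fatima:14, Halim:8, Quinn:13, Tomas:15, Yael:14, Zane:14.
The smallest farness is 8, for Halim, so Halim has the highest closeness.

Halim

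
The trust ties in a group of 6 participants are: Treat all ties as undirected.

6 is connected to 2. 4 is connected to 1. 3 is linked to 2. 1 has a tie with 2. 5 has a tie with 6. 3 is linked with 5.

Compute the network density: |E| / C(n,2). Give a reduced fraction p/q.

There are 6 edges and 6 nodes, so the maximum possible is C(6,2) = 15.
Density = 6/15 = 2/5.

2/5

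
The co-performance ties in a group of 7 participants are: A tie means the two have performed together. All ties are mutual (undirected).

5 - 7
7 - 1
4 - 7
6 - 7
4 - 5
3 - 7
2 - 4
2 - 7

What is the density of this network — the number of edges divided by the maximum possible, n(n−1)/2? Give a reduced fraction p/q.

There are 8 edges and 7 nodes, so the maximum possible is C(7,2) = 21.
Density = 8/21.

8/21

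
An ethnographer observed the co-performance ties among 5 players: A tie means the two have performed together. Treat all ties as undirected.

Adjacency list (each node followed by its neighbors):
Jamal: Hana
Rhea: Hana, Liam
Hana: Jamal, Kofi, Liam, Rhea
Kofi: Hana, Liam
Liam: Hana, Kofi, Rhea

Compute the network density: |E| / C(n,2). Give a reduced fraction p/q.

There are 6 edges and 5 nodes, so the maximum possible is C(5,2) = 10.
Density = 6/10 = 3/5.

3/5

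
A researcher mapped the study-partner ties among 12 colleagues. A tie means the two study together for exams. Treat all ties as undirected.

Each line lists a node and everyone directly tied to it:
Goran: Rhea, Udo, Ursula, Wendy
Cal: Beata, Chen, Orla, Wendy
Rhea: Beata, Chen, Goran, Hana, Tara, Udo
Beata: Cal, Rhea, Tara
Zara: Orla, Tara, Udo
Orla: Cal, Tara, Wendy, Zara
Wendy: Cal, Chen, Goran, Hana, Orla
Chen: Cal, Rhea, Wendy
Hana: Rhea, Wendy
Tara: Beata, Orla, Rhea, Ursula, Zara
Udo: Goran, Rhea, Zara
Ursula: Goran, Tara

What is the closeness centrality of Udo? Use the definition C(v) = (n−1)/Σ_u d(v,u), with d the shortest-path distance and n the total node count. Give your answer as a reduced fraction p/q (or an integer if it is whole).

11/20

Distances from Udo: Beata:2, Cal:3, Chen:2, Goran:1, Hana:2, Orla:2, Rhea:1, Tara:2, Ursula:2, Wendy:2, Zara:1. Sum = 20.
n = 12, so closeness = 11/20.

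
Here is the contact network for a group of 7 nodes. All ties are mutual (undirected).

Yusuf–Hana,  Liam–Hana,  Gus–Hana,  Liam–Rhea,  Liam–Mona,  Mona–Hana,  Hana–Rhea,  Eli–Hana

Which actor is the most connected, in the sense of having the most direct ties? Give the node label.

Degrees — Eli:1, Gus:1, Hana:6, Liam:3, Mona:2, Rhea:2, Yusuf:1.
The maximum is 6, attained only by Hana.

Hana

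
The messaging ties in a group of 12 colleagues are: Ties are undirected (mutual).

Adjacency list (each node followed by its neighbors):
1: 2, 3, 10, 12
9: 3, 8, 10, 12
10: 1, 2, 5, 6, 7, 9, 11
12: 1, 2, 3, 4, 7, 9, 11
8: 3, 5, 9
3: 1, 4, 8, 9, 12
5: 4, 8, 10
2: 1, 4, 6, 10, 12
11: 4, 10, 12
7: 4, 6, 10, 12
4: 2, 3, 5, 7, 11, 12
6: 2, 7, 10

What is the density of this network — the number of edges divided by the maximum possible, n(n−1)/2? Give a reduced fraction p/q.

9/22

There are 27 edges and 12 nodes, so the maximum possible is C(12,2) = 66.
Density = 27/66 = 9/22.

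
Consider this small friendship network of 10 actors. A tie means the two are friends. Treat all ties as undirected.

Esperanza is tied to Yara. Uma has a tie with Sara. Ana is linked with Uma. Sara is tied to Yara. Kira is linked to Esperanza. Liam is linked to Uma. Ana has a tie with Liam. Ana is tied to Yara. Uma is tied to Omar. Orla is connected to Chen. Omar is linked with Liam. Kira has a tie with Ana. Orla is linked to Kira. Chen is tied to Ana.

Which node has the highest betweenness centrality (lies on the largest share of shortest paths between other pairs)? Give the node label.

Ana

Unnormalized betweenness of each node: Ana:583/30, Chen:41/15, Esperanza:41/30, Kira:20/3, Liam:41/15, Omar:0, Orla:5/6, Sara:41/30, Uma:7, Yara:88/15.
Ana has the largest value, 583/30, making it the main broker — the node through which the most shortest paths run.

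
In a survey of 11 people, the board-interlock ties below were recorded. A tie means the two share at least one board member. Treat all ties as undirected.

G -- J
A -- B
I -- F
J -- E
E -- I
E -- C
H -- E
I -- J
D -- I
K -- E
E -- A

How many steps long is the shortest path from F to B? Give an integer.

4

One shortest route is F – I – E – A – B, which uses 4 edges, and at distance 3 from F we only reach {A, C, G, H, K}, which does not include B. So d(F,B) = 4.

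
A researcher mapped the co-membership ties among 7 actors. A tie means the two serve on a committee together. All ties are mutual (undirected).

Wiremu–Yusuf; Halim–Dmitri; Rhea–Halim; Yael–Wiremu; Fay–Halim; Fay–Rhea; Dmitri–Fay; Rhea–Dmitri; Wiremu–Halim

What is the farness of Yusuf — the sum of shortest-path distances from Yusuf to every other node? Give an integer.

Distances from Yusuf: Dmitri:3, Fay:3, Halim:2, Rhea:3, Wiremu:1, Yael:2.
Sum = 3 + 3 + 2 + 3 + 1 + 2 = 14.

14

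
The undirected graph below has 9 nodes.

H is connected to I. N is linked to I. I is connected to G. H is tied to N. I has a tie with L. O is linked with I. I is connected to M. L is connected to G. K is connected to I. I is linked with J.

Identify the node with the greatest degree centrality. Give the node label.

Degrees — G:2, H:2, I:8, J:1, K:1, L:2, M:1, N:2, O:1.
The maximum is 8, attained only by I.

I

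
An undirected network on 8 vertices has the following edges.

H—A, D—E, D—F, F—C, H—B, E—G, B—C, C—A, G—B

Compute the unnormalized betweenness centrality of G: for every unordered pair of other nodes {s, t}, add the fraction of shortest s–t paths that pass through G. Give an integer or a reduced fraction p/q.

4

Pairs whose geodesics pass through G — B–D: 1/2; B–E: 1; H–D: 1/3; H–E: 1; A–E: 2/3; C–E: 1/2.
All other pairs contribute 0.
Summing the contributions gives betweenness(G) = 4.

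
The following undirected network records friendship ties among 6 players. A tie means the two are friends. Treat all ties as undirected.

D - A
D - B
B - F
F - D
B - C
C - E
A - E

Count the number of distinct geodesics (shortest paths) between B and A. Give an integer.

The shortest distance is 2, and the only length-2 path is B–D–A. So there is exactly 1 shortest path.

1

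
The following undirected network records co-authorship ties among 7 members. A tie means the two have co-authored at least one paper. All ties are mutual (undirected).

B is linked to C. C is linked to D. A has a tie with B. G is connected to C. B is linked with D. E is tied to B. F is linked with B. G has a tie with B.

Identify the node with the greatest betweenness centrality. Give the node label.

B

Unnormalized betweenness of each node: A:0, B:25/2, C:1/2, D:0, E:0, F:0, G:0.
B has the largest value, 25/2, making it the main broker — the node through which the most shortest paths run.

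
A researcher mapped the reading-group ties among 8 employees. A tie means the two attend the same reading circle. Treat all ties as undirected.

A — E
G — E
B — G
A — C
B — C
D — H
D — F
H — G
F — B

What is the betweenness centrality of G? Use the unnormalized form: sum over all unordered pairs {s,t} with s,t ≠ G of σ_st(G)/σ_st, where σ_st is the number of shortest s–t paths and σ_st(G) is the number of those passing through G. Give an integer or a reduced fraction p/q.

Pairs whose geodesics pass through G — A–H: 1; A–D: 1/2; E–H: 1; E–D: 1; E–F: 1; E–B: 1; H–B: 1; H–C: 1.
All other pairs contribute 0.
Summing the contributions gives betweenness(G) = 15/2.

15/2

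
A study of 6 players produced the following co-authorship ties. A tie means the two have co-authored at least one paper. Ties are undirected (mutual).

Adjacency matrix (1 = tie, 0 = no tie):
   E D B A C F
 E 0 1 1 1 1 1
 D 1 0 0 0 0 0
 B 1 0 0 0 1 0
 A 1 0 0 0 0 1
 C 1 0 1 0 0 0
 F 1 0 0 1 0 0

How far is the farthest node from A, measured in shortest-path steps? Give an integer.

2

Distances from A: B:2, C:2, D:2, E:1, F:1.
The largest is 2 (to D, B, and C), so the eccentricity of A is 2.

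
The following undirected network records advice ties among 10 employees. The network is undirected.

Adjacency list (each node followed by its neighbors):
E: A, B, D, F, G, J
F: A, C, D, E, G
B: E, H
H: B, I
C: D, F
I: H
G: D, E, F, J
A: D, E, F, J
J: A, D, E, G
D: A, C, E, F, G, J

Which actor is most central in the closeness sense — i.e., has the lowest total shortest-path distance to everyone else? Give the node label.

E

Farness (sum of distances to all others) for each node — A:17, B:17, C:22, D:15, E:13, F:16, G:17, H:23, I:31, J:17.
The smallest farness is 13, for E, so E has the highest closeness.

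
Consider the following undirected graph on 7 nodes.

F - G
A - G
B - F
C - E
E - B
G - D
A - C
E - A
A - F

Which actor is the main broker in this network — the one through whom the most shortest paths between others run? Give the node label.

Unnormalized betweenness of each node: A:11/2, B:1/2, C:0, D:0, E:3/2, F:5/2, G:5.
A has the largest value, 11/2, making it the main broker — the node through which the most shortest paths run.

A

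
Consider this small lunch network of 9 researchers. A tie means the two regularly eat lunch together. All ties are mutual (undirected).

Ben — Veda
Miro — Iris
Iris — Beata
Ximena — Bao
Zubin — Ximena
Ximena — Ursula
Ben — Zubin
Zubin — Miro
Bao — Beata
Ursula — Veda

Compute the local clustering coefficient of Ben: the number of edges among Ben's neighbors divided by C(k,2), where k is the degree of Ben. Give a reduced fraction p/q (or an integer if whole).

0

Ben's neighbors: Veda and Zubin (k = 2).
Possible neighbor pairs: C(2,2) = 1. Edges among them: none → e = 0.
Clustering(Ben) = 0/1.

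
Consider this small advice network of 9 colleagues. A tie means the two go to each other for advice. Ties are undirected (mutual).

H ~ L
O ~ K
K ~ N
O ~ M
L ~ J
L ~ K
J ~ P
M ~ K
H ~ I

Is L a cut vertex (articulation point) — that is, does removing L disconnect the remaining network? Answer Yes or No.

Yes

Removing L leaves {K, M, N, and O} with no path to {J and P}, so the network splits into 3 components. L is a cut vertex.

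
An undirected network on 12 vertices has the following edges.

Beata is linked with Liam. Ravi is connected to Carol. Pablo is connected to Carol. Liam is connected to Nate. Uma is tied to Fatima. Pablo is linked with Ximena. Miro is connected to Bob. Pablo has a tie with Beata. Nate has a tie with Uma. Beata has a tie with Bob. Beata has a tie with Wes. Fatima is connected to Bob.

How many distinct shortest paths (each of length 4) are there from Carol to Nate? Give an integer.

1

The shortest distance is 4, and the only length-4 path is Carol–Pablo–Beata–Liam–Nate. So there is exactly 1 shortest path.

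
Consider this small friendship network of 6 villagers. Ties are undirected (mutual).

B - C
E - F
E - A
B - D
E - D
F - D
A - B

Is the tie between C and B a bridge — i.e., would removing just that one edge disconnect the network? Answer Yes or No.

Yes

Without the C–B edge there is no alternate route between C and B, so the network disconnects. It is a bridge.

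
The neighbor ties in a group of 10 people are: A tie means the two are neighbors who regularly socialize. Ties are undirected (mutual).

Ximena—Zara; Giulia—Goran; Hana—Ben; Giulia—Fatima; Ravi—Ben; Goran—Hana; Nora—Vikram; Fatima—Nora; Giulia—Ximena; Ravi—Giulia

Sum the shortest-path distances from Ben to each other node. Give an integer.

25

Distances from Ben: Fatima:3, Giulia:2, Goran:2, Hana:1, Nora:4, Ravi:1, Vikram:5, Ximena:3, Zara:4.
Sum = 3 + 2 + 2 + 1 + 4 + 1 + 5 + 3 + 4 = 25.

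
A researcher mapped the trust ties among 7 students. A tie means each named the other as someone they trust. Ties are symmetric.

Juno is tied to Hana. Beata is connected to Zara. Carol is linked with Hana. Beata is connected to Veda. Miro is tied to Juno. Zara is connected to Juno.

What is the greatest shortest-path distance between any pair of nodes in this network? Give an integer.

Eccentricity of each node (its greatest distance to any other): Beata:4, Carol:5, Hana:4, Juno:3, Miro:4, Veda:5, Zara:3.
The maximum eccentricity is 5, realized for instance by the pair Carol–Veda via Carol – Hana – Juno – Zara – Beata – Veda. So the diameter is 5.

5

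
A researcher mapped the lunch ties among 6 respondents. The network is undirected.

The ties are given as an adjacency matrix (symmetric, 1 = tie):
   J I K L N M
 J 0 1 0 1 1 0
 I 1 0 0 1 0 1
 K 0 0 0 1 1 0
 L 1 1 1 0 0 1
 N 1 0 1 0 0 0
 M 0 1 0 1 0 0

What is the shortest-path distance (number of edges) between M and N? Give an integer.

3

One shortest route is M – I – J – N, which uses 3 edges, and at distance 2 from M we only reach {J, K}, which does not include N. So d(M,N) = 3.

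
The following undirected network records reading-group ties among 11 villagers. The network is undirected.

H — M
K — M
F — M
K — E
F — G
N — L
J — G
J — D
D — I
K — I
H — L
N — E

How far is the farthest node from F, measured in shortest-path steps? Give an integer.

4

Distances from F: D:3, E:3, G:1, H:2, I:3, J:2, K:2, L:3, M:1, N:4.
The largest is 4 (to N), so the eccentricity of F is 4.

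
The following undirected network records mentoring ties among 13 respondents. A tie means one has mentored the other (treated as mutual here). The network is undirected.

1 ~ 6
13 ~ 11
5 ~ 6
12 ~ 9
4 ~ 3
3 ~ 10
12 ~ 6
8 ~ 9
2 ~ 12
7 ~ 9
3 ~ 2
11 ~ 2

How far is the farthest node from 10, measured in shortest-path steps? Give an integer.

Distances from 10: 1:5, 2:2, 3:1, 4:2, 5:5, 6:4, 7:5, 8:5, 9:4, 11:3, 12:3, 13:4.
The largest is 5 (to 1, 5, 7, and 8), so the eccentricity of 10 is 5.

5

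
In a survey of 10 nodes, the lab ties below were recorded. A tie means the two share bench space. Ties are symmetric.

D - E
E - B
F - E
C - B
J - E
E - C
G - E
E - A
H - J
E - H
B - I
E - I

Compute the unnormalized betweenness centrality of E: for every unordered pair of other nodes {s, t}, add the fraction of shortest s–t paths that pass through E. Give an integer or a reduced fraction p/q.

Pairs whose geodesics pass through E — H–I: 1; H–G: 1; H–D: 1; H–F: 1; H–A: 1; H–C: 1; H–B: 1; I–G: 1; I–J: 1; I–D: 1; I–F: 1; I–A: 1; I–C: 1/2; G–J: 1 … (+19 more pairs).
All other pairs contribute 0.
Summing the contributions gives betweenness(E) = 65/2.

65/2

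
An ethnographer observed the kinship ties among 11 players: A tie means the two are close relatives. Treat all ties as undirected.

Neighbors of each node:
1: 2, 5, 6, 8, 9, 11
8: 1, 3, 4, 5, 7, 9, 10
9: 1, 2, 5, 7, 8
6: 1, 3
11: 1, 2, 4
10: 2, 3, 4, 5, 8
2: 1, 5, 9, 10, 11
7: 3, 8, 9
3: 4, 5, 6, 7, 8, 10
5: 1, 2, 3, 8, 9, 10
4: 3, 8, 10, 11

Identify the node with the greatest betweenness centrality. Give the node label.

Unnormalized betweenness of each node: 1:123/20, 2:71/30, 3:88/15, 4:12/5, 5:25/12, 6:1/3, 7:1/3, 8:27/5, 9:149/60, 10:19/12, 11:1.
1 has the largest value, 123/20, making it the main broker — the node through which the most shortest paths run.

1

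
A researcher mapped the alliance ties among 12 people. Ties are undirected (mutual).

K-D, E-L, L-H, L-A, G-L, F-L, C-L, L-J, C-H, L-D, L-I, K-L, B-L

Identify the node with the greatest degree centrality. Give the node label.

L

Degrees — A:1, B:1, C:2, D:2, E:1, F:1, G:1, H:2, I:1, J:1, K:2, L:11.
The maximum is 11, attained only by L.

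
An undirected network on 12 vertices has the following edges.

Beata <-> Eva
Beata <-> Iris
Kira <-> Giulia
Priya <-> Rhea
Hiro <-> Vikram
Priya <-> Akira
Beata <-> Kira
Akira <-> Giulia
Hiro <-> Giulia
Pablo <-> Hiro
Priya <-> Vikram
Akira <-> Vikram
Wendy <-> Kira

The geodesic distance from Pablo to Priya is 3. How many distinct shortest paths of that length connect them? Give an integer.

The shortest distance is 3, and the only length-3 path is Pablo–Hiro–Vikram–Priya. So there is exactly 1 shortest path.

1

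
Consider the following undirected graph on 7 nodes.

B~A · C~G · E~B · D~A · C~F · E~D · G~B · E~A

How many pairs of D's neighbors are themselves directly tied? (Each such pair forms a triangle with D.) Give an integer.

1

D's neighbors: A and E.
Neighbor pairs that are themselves tied: D–A–E. Each forms one triangle with D, for 1 in total.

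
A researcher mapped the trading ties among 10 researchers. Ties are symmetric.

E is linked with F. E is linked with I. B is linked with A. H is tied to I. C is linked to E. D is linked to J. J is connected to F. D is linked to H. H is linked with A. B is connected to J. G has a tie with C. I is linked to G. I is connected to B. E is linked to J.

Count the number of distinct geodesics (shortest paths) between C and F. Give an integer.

The shortest distance is 2, and the only length-2 path is C–E–F. So there is exactly 1 shortest path.

1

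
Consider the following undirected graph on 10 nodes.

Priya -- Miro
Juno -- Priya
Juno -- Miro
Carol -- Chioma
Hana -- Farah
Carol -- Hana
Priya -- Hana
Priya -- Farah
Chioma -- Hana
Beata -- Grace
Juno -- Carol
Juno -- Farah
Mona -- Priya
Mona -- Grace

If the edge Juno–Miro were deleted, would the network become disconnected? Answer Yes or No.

No

Even without that edge, Juno still reaches Miro via Juno – Priya – Miro, so the network stays connected. Not a bridge.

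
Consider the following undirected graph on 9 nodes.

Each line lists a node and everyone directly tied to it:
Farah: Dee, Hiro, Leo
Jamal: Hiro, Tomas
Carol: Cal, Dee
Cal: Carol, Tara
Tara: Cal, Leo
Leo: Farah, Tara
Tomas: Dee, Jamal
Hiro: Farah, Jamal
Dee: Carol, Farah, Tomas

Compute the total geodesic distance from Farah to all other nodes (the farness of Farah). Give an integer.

Distances from Farah: Cal:3, Carol:2, Dee:1, Hiro:1, Jamal:2, Leo:1, Tara:2, Tomas:2.
Sum = 3 + 2 + 1 + 1 + 2 + 1 + 2 + 2 = 14.

14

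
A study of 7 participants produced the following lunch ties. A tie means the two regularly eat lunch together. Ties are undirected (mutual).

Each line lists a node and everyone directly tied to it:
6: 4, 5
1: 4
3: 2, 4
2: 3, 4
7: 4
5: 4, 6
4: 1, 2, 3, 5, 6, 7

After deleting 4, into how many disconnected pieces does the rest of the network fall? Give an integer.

4

Without 4, the remaining ties split the others into: {1}; {5, 6}; {7}; {2, 3}.
That's 4 separate components.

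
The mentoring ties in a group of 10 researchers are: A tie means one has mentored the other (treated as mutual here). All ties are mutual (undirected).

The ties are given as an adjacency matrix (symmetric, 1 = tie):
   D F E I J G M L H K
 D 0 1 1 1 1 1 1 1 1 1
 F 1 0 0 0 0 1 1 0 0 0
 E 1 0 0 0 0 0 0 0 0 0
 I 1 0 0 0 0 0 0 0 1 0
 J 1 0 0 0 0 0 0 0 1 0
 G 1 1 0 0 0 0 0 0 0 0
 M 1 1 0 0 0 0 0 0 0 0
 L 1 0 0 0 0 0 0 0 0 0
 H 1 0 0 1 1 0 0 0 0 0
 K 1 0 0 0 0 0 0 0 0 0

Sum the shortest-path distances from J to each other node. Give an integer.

Distances from J: D:1, E:2, F:2, G:2, H:1, I:2, K:2, L:2, M:2.
Sum = 1 + 2 + 2 + 2 + 1 + 2 + 2 + 2 + 2 = 16.

16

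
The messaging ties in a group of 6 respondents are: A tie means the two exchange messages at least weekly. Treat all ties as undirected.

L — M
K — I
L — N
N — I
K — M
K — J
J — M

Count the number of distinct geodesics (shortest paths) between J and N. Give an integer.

The shortest distance is 3. The length-3 paths are: J–K–I–N; J–M–L–N.
That gives 2 distinct shortest paths.

2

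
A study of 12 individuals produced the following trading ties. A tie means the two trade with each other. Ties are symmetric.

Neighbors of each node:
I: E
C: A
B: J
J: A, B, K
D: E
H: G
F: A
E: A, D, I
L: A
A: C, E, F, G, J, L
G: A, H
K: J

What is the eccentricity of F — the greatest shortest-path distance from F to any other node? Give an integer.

3

Distances from F: A:1, B:3, C:2, D:3, E:2, G:2, H:3, I:3, J:2, K:3, L:2.
The largest is 3 (to I, D, H, B, and K), so the eccentricity of F is 3.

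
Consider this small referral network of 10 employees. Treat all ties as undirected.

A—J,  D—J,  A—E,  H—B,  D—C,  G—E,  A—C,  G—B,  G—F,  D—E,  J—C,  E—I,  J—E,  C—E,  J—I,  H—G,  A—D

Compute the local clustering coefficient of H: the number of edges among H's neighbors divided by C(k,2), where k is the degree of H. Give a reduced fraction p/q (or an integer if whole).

1

H's neighbors: B and G (k = 2).
Possible neighbor pairs: C(2,2) = 1. Edges among them: B–G → e = 1.
Clustering(H) = 1/1.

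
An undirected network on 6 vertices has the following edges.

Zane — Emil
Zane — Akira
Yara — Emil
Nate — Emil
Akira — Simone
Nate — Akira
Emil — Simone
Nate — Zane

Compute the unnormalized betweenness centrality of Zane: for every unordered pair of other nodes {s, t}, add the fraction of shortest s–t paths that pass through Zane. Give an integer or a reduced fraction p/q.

2/3

Pairs whose geodesics pass through Zane — Emil–Akira: 1/3; Akira–Yara: 1/3.
All other pairs contribute 0.
Summing the contributions gives betweenness(Zane) = 2/3.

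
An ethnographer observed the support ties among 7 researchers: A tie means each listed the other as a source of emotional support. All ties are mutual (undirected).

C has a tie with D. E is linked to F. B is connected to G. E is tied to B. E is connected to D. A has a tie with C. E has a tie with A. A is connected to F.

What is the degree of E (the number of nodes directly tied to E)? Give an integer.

E is directly tied to A, B, D, and F. That is 4 neighbors, so the degree of E is 4.

4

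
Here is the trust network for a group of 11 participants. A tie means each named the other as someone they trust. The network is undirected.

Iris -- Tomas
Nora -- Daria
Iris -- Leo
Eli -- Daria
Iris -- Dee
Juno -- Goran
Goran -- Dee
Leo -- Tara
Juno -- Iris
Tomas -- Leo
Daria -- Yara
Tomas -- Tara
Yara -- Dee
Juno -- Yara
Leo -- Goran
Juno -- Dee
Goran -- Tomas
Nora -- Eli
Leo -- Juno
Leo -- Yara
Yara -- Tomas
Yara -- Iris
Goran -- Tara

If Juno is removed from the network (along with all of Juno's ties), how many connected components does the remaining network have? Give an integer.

Juno's neighbors (Dee, Goran, Iris, Leo, and Yara) remain reachable from one another through other ties, so the rest of the network stays in one piece.

1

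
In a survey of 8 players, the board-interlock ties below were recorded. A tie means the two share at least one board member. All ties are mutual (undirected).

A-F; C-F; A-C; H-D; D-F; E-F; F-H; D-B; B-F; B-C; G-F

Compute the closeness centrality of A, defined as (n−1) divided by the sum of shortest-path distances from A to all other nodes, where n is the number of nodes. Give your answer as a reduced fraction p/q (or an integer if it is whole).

Distances from A: B:2, C:1, D:2, E:2, F:1, G:2, H:2. Sum = 12.
n = 8, so closeness = 7/12.

7/12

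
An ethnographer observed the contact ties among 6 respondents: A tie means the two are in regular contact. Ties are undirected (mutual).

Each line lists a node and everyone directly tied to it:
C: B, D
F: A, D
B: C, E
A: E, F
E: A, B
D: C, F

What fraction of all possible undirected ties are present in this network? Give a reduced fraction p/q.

2/5

There are 6 edges and 6 nodes, so the maximum possible is C(6,2) = 15.
Density = 6/15 = 2/5.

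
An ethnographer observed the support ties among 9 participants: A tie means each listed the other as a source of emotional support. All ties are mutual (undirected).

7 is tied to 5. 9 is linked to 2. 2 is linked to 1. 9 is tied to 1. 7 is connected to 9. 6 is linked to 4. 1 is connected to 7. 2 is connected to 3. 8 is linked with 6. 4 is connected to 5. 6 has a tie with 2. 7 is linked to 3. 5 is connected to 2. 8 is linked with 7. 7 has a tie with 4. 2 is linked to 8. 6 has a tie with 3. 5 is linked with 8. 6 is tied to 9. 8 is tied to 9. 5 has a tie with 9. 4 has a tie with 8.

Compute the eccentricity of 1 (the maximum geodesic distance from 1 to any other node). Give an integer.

Distances from 1: 2:1, 3:2, 4:2, 5:2, 6:2, 7:1, 8:2, 9:1.
The largest is 2 (to 6, 5, 8, 3, and 4), so the eccentricity of 1 is 2.

2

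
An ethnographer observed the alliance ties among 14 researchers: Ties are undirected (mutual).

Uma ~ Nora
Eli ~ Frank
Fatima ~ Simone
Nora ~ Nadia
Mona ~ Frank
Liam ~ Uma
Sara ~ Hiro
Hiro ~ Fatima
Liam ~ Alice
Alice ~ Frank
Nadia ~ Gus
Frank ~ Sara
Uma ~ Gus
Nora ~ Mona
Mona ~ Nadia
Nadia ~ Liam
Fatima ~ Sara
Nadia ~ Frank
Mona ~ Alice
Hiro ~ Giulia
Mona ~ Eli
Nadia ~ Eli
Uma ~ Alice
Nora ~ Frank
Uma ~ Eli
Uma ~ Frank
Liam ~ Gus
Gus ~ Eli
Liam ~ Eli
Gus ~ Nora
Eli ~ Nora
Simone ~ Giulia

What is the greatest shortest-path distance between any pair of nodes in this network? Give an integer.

Eccentricity of each node (its greatest distance to any other): Alice:4, Eli:4, Fatima:4, Frank:3, Giulia:5, Gus:5, Hiro:4, Liam:5, Mona:4, Nadia:4, Nora:4, Sara:3, Simone:5, Uma:4.
The maximum eccentricity is 5, realized for instance by the pair Liam–Simone via Liam – Uma – Frank – Sara – Fatima – Simone. So the diameter is 5.

5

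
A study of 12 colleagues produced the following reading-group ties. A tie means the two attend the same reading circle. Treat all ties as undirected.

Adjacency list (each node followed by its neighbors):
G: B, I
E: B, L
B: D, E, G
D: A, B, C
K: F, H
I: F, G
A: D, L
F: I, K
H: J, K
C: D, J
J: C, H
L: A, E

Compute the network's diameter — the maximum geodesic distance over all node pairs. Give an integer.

Eccentricity of each node (its greatest distance to any other): A:5, B:4, C:4, D:4, E:5, F:5, G:4, H:5, I:4, J:4, K:6, L:6.
The maximum eccentricity is 6, realized for instance by the pair K–L via K – F – I – G – B – E – L. So the diameter is 6.

6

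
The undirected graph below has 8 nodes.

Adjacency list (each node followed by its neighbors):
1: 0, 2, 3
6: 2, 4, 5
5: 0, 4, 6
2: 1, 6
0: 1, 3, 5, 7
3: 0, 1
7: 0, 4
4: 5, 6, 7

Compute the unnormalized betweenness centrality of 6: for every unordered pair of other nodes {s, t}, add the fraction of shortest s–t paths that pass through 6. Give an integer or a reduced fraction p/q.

17/6

Pairs whose geodesics pass through 6 — 5–2: 1; 4–1: 1/3; 4–2: 1; 7–2: 1/2.
All other pairs contribute 0.
Summing the contributions gives betweenness(6) = 17/6.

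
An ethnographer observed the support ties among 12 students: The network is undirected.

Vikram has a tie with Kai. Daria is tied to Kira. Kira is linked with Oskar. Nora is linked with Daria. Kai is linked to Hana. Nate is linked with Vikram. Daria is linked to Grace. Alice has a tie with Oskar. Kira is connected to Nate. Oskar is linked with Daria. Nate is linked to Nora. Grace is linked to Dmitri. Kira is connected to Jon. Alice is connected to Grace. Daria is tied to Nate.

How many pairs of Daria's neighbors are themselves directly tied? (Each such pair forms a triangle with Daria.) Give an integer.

Daria's neighbors: Grace, Kira, Nate, Nora, and Oskar.
Neighbor pairs that are themselves tied: Daria–Kira–Nate; Daria–Kira–Oskar; Daria–Nate–Nora. Each forms one triangle with Daria, for 3 in total.

3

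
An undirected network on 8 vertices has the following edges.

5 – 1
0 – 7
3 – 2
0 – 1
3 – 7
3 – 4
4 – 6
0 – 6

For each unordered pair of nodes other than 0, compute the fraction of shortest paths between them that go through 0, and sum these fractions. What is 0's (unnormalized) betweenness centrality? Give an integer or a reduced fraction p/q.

11

Pairs whose geodesics pass through 0 — 5–7: 1; 5–3: 1; 5–4: 1; 5–2: 1; 5–6: 1; 7–6: 1; 7–1: 1; 3–1: 1; 4–1: 1; 2–1: 1; 6–1: 1.
All other pairs contribute 0.
Summing the contributions gives betweenness(0) = 11.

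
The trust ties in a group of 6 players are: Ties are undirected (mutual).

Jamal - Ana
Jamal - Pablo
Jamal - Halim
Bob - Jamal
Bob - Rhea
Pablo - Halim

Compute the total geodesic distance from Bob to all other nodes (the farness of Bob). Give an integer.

8

Distances from Bob: Ana:2, Halim:2, Jamal:1, Pablo:2, Rhea:1.
Sum = 2 + 2 + 1 + 2 + 1 = 8.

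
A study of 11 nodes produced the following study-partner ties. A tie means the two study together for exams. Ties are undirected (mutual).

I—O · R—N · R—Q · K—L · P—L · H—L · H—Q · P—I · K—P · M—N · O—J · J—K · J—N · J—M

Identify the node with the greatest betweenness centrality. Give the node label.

Unnormalized betweenness of each node: H:11/2, I:2, J:17, K:9, L:9, M:0, N:9, O:4, P:5, Q:4, R:11/2.
J has the largest value, 17, making it the main broker — the node through which the most shortest paths run.

J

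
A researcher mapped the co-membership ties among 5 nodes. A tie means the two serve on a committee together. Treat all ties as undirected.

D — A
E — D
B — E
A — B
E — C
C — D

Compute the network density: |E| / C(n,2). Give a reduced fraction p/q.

3/5

There are 6 edges and 5 nodes, so the maximum possible is C(5,2) = 10.
Density = 6/10 = 3/5.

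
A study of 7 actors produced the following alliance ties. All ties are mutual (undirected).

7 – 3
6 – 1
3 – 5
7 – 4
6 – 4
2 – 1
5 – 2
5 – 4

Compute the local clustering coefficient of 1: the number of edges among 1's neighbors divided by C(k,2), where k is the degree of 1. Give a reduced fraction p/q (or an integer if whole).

1's neighbors: 2 and 6 (k = 2).
Possible neighbor pairs: C(2,2) = 1. Edges among them: none → e = 0.
Clustering(1) = 0/1.

0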